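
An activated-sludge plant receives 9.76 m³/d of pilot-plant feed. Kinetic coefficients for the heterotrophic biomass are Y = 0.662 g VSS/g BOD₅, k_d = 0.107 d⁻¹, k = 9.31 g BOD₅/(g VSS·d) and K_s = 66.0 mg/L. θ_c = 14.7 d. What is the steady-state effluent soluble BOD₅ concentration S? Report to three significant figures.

Effluent substrate depends only on kinetics and SRT: S = K_s(1 + k_d θ_c) / [θ_c(Yk − k_d) − 1] = 66.0 × (1 + 0.107 × 14.7) / [14.7 × (0.662 × 9.31 − 0.107) − 1] = 169.8 / 88.03 = 1.929 mg/L.

S ≈ 1.93 mg/L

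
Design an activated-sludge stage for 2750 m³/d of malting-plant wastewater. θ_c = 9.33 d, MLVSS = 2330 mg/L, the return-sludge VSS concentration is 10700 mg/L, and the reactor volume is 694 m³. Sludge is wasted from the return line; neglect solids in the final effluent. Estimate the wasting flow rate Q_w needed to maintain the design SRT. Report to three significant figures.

Q_w ≈ 16.2 m³/d

Wasting from the return line (neglecting effluent solids): Q_w = V·X / (θ_c·X_r) = 694.0 × 2330 / (9.33 × 10700) = 16.20 m³/d.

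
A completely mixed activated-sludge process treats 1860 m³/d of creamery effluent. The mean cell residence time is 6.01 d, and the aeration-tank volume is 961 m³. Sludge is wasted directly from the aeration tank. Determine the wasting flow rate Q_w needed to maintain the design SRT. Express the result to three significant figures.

With mixed-liquor wasting, θ_c = V/Q_w, so Q_w = V/θ_c = 961.0/6.01 = 159.9 m³/d.

Q_w ≈ 160 m³/d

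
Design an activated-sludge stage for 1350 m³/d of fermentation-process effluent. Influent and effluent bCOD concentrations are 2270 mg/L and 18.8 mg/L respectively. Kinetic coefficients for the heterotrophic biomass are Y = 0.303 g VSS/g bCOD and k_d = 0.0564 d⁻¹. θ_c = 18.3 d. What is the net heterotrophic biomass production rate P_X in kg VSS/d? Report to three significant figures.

Correct the yield for decay: Y_obs = Y/(1 + k_d θ_c) = 0.303 / (1 + 0.0564 × 18.3) = 0.303 / 2.032 = 0.1491.
Mass of bCOD removed per day: Q(S₀ − S) = 1350 × 2251 g/m³ = 3039 kg/d.
Biomass produced: P_X = Y_obs·Q·ΔS = 0.1491 × 3039 ≈ 453.1 kg VSS/d.

P_X ≈ 453 kg VSS/d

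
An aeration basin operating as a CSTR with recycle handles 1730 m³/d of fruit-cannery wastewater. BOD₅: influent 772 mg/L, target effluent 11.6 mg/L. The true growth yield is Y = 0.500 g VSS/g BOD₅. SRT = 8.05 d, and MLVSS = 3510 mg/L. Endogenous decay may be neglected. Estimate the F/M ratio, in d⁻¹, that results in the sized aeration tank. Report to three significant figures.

F/M ≈ 0.252 d⁻¹

With k_d = 0 the design equation reduces to V = Y Q (S₀−S) θ_c / X = 0.500 × 1730 × (772 − 11.6) × 8.05 / 3510 = 1509 m³.
F/M = applied load / biomass = Q·S₀/(V·X) = 1730 × 772 / (1509 × 3510) = 0.2522 d⁻¹.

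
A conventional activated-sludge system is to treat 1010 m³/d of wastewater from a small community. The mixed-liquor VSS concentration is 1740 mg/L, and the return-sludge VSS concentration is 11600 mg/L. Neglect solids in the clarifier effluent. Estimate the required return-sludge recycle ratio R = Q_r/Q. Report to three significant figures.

R ≈ 0.176

R = Q_r/Q = X/(X_r − X) = 1740 / (11600 − 1740) = 0.1765.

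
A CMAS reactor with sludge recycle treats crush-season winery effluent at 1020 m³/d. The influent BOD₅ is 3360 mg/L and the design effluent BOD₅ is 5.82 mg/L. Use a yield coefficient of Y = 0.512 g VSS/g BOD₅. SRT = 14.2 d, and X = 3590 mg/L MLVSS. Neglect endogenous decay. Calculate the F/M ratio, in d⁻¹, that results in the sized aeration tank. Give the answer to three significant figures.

F/M ≈ 0.138 d⁻¹

With k_d = 0 the design equation reduces to V = Y Q (S₀−S) θ_c / X = 0.512 × 1020 × (3360 − 5.82) × 14.2 / 3590 = 6929 m³.
F/M = applied load / biomass = Q·S₀/(V·X) = 1020 × 3360 / (6929 × 3590) = 0.1378 d⁻¹.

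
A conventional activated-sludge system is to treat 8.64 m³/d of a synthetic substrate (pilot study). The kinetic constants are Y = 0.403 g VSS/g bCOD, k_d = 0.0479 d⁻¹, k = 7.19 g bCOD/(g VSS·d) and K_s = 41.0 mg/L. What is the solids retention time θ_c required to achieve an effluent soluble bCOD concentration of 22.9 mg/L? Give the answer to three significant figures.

From 1/θ_c = Y·k·S/(K_s + S) − k_d: Y·k·S/(K_s+S) = 0.403 × 7.19 × 22.9 / (41.0 + 22.9) = 1.038 d⁻¹.
Then 1/θ_c = μ − k_d = 1.038 − 0.0479 = 0.9905 d⁻¹, giving θ_c = 1.010 d.

θ_c ≈ 1.01 d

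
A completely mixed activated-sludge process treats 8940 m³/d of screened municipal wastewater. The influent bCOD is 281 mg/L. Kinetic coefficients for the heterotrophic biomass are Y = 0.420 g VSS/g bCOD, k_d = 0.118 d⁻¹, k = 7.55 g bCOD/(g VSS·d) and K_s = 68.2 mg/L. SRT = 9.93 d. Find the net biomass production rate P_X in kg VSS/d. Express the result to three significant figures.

From the Monod/SRT balance for a CMAS, S = K_s·(1+k_d θ_c)/[θ_c·(Y k − k_d) − 1] = 68.2 × (1 + 0.118 × 9.93) / [9.93 × (0.420 × 7.55 − 0.118) − 1] = 148.1 / 29.32 = 5.052 mg/L.
Correct the yield for decay: Y_obs = Y/(1 + k_d θ_c) = 0.420 / (1 + 0.118 × 9.93) = 0.420 / 2.172 = 0.1934.
Substrate removed = Q·(S₀ − S) = 8940 m³/d × (281 − 5.05) g/m³ = 2.47×10^6 g/d = 2467 kg/d.
Biomass produced: P_X = Y_obs·Q·ΔS = 0.1934 × 2467 ≈ 477.1 kg VSS/d.

P_X ≈ 477 kg VSS/d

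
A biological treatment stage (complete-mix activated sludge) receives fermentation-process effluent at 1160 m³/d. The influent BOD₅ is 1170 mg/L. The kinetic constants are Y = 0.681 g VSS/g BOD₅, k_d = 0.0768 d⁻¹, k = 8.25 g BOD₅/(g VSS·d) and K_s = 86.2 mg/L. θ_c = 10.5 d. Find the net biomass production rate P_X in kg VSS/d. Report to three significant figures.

For a completely mixed reactor with recycle the Lawrence–McCarty relation gives S = K_s·(1 + k_d·θ_c) / [θ_c·(Y·k − k_d) − 1] = 86.2 × (1 + 0.0768 × 10.5) / [10.5 × (0.681 × 8.25 − 0.0768) − 1] = 155.7 / 57.19 = 2.723 mg/L.
Y_obs = Y / (1 + k_d θ_c) = 0.681 / (1 + 0.0768 × 10.5) = 0.681 / 1.806 = 0.3770.
Substrate removed = Q·(S₀ − S) = 1160 m³/d × (1170 − 2.72) g/m³ = 1.35×10^6 g/d = 1354 kg/d.
Net biomass production P_X = Y_obs × Q·(S₀ − S) = 0.3770 × 1354 = 510.5 kg VSS/d.

P_X ≈ 510 kg VSS/d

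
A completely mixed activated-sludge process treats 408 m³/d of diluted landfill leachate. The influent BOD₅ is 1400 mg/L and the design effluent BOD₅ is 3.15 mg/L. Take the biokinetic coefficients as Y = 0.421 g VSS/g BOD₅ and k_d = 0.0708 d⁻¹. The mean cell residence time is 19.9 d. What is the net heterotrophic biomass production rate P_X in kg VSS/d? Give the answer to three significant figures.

Y_obs = Y / (1 + k_d θ_c) = 0.421 / (1 + 0.0708 × 19.9) = 0.421 / 2.409 = 0.1748.
Mass of BOD₅ removed per day: Q(S₀ − S) = 408 × 1397 g/m³ = 569.9 kg/d.
Net biomass production P_X = Y_obs × Q·(S₀ − S) = 0.1748 × 569.9 = 99.60 kg VSS/d.

P_X ≈ 99.6 kg VSS/d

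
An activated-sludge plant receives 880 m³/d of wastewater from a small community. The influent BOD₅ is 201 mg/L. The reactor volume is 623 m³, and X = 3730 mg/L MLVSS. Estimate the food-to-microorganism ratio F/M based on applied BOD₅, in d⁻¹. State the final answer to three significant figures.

F/M ≈ 0.0761 d⁻¹

F/M = applied load / biomass = Q·S₀/(V·X) = 880 × 201 / (623.0 × 3730) = 0.07612 d⁻¹.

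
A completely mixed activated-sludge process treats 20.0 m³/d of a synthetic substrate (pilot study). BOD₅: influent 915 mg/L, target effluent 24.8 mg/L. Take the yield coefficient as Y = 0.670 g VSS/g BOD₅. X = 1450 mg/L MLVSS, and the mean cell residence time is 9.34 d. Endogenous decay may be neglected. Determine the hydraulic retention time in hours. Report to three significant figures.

τ ≈ 92.2 h

Biomass mass balance (decay neglected): V·X = Y·Q·(S₀ − S)·θ_c, so V = 0.670 × 20.0 × (915 − 24.8) × 9.34 / 1450 = 76.84 m³.
HRT = V/Q = 76.84 m³ / 20.0 m³·d⁻¹ = 3.842 d × 24 = 92.20 h.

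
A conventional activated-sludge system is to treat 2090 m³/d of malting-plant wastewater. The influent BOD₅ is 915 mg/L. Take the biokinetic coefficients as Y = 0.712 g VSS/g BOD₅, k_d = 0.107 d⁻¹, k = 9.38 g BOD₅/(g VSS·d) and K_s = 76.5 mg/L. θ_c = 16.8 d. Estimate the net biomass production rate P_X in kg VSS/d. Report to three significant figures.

P_X ≈ 486 kg VSS/d

For a completely mixed reactor with recycle the Lawrence–McCarty relation gives S = K_s·(1 + k_d·θ_c) / [θ_c·(Y·k − k_d) − 1] = 76.5 × (1 + 0.107 × 16.8) / [16.8 × (0.712 × 9.38 − 0.107) − 1] = 214.0 / 109.4 = 1.956 mg/L.
Y_obs = Y / (1 + k_d θ_c) = 0.712 / (1 + 0.107 × 16.8) = 0.712 / 2.798 = 0.2545.
Q·(S₀ − S) = 2090 × (915 − 1.96) × 10⁻³ = 1908 kg/d removed.
So the net sludge growth is P_X = 0.2545 × 1908 = 485.7 kg VSS/d.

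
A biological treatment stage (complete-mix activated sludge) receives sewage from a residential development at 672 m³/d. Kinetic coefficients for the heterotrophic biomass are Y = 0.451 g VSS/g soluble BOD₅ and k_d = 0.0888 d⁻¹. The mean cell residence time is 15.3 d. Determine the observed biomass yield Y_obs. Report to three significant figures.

Y_obs ≈ 0.191 g VSS/g soluble BOD₅

Observed yield with endogenous decay: Y_obs = Y / (1 + k_d·θ_c) = 0.451 / (1 + 0.0888 × 15.3) = 0.451 / 2.359 = 0.1912 g VSS/g soluble BOD₅.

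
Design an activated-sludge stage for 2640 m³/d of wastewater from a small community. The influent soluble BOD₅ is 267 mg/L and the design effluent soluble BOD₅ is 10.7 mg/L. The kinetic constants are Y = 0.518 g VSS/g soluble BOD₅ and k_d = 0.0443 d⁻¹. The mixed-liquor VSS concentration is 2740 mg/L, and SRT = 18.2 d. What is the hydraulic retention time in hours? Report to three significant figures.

Steady-state biomass mass balance: V·X·(1 + k_d·θ_c) = Y·Q·(S₀ − S)·θ_c, so V = 0.518 × 2640 × (267 − 10.7) × 18.2 / [2740 × (1 + 0.0443 × 18.2)] = 6.38×10^6 / 4949 = 1289 m³.
Hydraulic retention time τ = V/Q = 1289 / 2640 = 0.4882 d = 11.72 h.

τ ≈ 11.7 h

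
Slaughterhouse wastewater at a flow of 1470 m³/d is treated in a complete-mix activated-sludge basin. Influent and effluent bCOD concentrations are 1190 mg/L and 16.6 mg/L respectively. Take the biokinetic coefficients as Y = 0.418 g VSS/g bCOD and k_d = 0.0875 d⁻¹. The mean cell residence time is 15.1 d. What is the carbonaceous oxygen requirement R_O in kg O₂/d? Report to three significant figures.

R_O ≈ 1280 kg O₂/d

The observed yield is Y_obs = Y/(1 + k_d·θ_c) = 0.418 / (1 + 0.0875 × 15.1) = 0.418 / 2.321 = 0.1801 g VSS per g bCOD removed.
Substrate removed = Q·(S₀ − S) = 1470 m³/d × (1190 − 16.6) g/m³ = 1.72×10^6 g/d = 1725 kg/d.
Biomass synthesised: P_X = Y_obs × 1725 = 310.6 kg VSS/d.
R_O = Q·(S₀ − S) − 1.42·P_X = 1725 − 1.42 × 310.6 = 1284 kg O₂/d.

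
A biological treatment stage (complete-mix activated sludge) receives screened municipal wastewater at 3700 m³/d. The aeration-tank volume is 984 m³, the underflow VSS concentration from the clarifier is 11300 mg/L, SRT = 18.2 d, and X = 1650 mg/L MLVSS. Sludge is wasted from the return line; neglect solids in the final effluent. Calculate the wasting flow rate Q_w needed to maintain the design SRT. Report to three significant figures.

Q_w ≈ 7.89 m³/d

Wasting from the return line (neglecting effluent solids): Q_w = V·X / (θ_c·X_r) = 984.0 × 1650 / (18.2 × 11300) = 7.895 m³/d.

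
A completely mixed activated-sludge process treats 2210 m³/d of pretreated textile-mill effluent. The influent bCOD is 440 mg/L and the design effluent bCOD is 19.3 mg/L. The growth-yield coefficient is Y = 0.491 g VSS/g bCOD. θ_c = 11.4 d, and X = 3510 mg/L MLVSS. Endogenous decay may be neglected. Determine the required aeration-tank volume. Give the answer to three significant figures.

V ≈ 1480 m³

V·X = Y·Q·ΔS·θ_c gives V = 0.491 × 2210 × (440 − 19.3) × 11.4 / 3510 = 1483 m³.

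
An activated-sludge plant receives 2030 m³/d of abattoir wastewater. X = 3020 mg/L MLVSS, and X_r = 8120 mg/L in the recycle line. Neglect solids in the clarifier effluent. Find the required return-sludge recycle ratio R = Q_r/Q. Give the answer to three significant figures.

Solids balance on the clarifier gives (1+R)X = R·X_r, so R = X/(X_r − X) = 3020 / (8120 − 3020) = 0.5922.

R ≈ 0.592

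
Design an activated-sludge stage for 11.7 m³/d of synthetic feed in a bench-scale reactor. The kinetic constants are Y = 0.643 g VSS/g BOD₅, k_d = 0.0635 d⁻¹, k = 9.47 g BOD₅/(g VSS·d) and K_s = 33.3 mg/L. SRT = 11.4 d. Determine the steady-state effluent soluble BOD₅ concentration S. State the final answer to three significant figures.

Effluent substrate depends only on kinetics and SRT: S = K_s(1 + k_d θ_c) / [θ_c(Yk − k_d) − 1] = 33.3 × (1 + 0.0635 × 11.4) / [11.4 × (0.643 × 9.47 − 0.0635) − 1] = 57.41 / 67.69 = 0.8480 mg/L.

S ≈ 0.848 mg/L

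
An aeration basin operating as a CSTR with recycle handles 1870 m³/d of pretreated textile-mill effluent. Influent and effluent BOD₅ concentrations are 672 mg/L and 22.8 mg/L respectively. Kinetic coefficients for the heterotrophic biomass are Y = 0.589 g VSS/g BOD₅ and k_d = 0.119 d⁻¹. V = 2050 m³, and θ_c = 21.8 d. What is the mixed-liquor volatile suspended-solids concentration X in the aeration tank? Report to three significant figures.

Solving the biomass balance for X: X = Y Q (S₀−S) θ_c / [V (1+k_d θ_c)] = 0.589 × 1870 × (672 − 22.8) × 21.8 / [2050 × (1 + 0.119 × 21.8)] = 2116 mg/L.

X ≈ 2120 mg/L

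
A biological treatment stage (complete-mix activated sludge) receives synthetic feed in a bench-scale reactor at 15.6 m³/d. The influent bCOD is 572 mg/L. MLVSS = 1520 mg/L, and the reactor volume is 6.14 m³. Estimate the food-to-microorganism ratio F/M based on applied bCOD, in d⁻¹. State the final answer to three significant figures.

F/M ≈ 0.956 d⁻¹

F/M = Q·S₀ / (V·X) = 15.6 × 572 / (6.140 × 1520) = 0.9561 g bCOD·(g VSS·d)⁻¹.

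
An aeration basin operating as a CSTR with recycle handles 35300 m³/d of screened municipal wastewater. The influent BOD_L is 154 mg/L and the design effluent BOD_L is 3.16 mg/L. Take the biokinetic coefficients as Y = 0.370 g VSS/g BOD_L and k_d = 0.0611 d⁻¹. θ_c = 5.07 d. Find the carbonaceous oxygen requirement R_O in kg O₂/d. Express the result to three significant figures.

Y_obs = Y / (1 + k_d θ_c) = 0.370 / (1 + 0.0611 × 5.07) = 0.370 / 1.310 = 0.2825.
Q·(S₀ − S) = 35300 × (154 − 3.16) × 10⁻³ = 5325 kg/d removed.
Biomass synthesised: P_X = Y_obs × 5325 = 1504 kg VSS/d.
Carbonaceous O₂ demand = substrate oxidised − cell-mass equivalent = 5325 − 1.42 × 1504 = 3189 kg O₂/d.

R_O ≈ 3190 kg O₂/d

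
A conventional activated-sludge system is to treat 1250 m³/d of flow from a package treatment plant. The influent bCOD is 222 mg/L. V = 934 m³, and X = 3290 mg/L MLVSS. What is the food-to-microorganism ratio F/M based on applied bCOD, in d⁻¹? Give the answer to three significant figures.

F/M = Q·S₀ / (V·X) = 1250 × 222 / (934.0 × 3290) = 0.09031 g bCOD·(g VSS·d)⁻¹.

F/M ≈ 0.0903 d⁻¹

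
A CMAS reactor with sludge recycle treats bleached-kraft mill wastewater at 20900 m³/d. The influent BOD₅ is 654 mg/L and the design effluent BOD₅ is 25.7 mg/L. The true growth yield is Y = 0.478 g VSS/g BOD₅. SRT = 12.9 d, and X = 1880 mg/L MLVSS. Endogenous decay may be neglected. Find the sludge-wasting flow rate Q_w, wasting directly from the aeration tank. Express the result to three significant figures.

V·X = Y·Q·ΔS·θ_c gives V = 0.478 × 20900 × (654 − 25.7) × 12.9 / 1880 = 43070 m³.
For wasting at MLVSS concentration, Q_w = V/θ_c = 43070/12.9 = 3339 m³/d.

Q_w ≈ 3340 m³/d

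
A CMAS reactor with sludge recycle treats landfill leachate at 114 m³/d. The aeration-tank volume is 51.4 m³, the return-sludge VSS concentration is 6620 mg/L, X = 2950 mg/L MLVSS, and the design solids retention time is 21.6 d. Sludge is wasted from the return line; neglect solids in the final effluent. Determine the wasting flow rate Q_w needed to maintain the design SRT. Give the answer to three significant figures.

Q_w ≈ 1.06 m³/d

θ_c = V·X/(Q_w·X_r) when wasting from the recycle, so Q_w = V·X/(θ_c·X_r) = 51.40 × 2950 / (21.6 × 6620) = 1.060 m³/d.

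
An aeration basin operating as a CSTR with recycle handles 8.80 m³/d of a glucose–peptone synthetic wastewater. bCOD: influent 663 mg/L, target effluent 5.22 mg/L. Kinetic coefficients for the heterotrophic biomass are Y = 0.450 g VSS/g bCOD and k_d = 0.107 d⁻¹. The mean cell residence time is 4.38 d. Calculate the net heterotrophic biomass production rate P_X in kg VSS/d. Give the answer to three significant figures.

P_X ≈ 1.77 kg VSS/d

Y_obs = Y / (1 + k_d θ_c) = 0.450 / (1 + 0.107 × 4.38) = 0.450 / 1.469 = 0.3064.
Substrate removed = Q·(S₀ − S) = 8.80 m³/d × (663 − 5.22) g/m³ = 5.79×10^3 g/d = 5.788 kg/d.
Biomass produced: P_X = Y_obs·Q·ΔS = 0.3064 × 5.788 ≈ 1.774 kg VSS/d.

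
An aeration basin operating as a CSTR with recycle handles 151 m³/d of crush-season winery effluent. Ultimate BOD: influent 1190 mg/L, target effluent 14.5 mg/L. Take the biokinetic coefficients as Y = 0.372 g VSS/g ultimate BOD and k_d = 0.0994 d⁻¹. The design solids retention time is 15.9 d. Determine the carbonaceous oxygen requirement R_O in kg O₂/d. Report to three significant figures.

Correct the yield for decay: Y_obs = Y/(1 + k_d θ_c) = 0.372 / (1 + 0.0994 × 15.9) = 0.372 / 2.580 = 0.1442.
ΔS = 1190 − 14.5 = 1176 mg/L, so the substrate removal rate is 151 × 1176/1000 = 177.5 kg ultimate BOD/d.
Biomass synthesised: P_X = Y_obs × 177.5 = 25.59 kg VSS/d.
R_O = Q·ΔS − 1.42 P_X = 177.5 − 36.34 = 141.2 kg O₂/d.

R_O ≈ 141 kg O₂/d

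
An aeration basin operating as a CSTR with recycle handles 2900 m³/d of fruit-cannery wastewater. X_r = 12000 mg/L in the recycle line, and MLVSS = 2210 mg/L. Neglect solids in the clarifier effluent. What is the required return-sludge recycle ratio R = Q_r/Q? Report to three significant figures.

Mass balance around the secondary clarifier (neglecting effluent solids): R = X / (X_r − X) = 2210 / (12000 − 2210) = 0.2257.

R ≈ 0.226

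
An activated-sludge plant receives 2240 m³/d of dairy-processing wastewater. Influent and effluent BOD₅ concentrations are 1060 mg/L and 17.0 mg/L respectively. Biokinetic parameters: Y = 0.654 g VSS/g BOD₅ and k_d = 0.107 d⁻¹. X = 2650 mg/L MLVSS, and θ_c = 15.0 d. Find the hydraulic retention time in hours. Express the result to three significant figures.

Steady-state biomass mass balance: V·X·(1 + k_d·θ_c) = Y·Q·(S₀ − S)·θ_c, so V = 0.654 × 2240 × (1060 − 17.0) × 15.0 / [2650 × (1 + 0.107 × 15.0)] = 2.29×10^7 / 6903 = 3320 m³.
Hydraulic retention time τ = V/Q = 3320 / 2240 = 1.482 d = 35.57 h.

τ ≈ 35.6 h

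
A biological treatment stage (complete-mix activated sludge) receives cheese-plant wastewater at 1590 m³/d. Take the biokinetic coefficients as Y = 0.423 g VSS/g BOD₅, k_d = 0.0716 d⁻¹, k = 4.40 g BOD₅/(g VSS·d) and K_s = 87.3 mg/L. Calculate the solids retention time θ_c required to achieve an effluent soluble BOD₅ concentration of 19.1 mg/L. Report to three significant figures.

From 1/θ_c = Y·k·S/(K_s + S) − k_d: Y·k·S/(K_s+S) = 0.423 × 4.40 × 19.1 / (87.3 + 19.1) = 0.3341 d⁻¹.
1/θ_c = 0.3341 − 0.0716 = 0.2625 d⁻¹, so θ_c = 3.809 d.

θ_c ≈ 3.81 d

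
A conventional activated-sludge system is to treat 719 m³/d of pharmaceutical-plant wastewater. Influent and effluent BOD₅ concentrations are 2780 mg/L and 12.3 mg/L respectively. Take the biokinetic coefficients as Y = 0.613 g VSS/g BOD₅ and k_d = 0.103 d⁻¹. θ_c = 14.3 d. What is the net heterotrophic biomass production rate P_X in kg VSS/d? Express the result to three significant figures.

The observed yield is Y_obs = Y/(1 + k_d·θ_c) = 0.613 / (1 + 0.103 × 14.3) = 0.613 / 2.473 = 0.2479 g VSS per g BOD₅ removed.
Q·(S₀ − S) = 719 × (2780 − 12.3) × 10⁻³ = 1990 kg/d removed.
So the net sludge growth is P_X = 0.2479 × 1990 = 493.3 kg VSS/d.

P_X ≈ 493 kg VSS/d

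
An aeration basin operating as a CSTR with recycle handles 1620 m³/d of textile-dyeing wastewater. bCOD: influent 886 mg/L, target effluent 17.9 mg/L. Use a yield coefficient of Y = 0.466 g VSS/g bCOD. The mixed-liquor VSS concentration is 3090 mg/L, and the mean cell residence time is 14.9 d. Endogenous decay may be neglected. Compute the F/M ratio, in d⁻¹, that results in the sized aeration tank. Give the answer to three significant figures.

F/M ≈ 0.147 d⁻¹

With k_d = 0 the design equation reduces to V = Y Q (S₀−S) θ_c / X = 0.466 × 1620 × (886 − 17.9) × 14.9 / 3090 = 3160 m³.
F/M = Q·S₀ / (V·X) = 1620 × 886 / (3160 × 3090) = 0.1470 g bCOD·(g VSS·d)⁻¹.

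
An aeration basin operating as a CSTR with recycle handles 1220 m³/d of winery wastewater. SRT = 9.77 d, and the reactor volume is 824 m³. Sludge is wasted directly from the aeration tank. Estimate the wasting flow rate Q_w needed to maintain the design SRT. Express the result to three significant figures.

Q_w ≈ 84.3 m³/d

With mixed-liquor wasting, θ_c = V/Q_w, so Q_w = V/θ_c = 824.0/9.77 = 84.34 m³/d.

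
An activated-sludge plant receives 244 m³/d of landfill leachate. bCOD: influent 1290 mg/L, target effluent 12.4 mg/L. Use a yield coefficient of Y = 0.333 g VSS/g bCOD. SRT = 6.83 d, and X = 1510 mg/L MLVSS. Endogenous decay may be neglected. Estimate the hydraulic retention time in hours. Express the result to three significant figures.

With k_d = 0 the design equation reduces to V = Y Q (S₀−S) θ_c / X = 0.333 × 244 × (1290 − 12.4) × 6.83 / 1510 = 469.5 m³.
HRT = V/Q = 469.5 m³ / 244 m³·d⁻¹ = 1.924 d × 24 = 46.18 h.

τ ≈ 46.2 h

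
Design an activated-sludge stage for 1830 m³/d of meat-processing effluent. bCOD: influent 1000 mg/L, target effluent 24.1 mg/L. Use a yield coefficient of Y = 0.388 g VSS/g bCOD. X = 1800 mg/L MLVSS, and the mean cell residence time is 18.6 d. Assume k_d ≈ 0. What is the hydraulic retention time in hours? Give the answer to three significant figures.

τ ≈ 93.9 h

With k_d = 0 the design equation reduces to V = Y Q (S₀−S) θ_c / X = 0.388 × 1830 × (1000 − 24.1) × 18.6 / 1800 = 7160 m³.
Hydraulic retention time τ = V/Q = 7160 / 1830 = 3.913 d = 93.91 h.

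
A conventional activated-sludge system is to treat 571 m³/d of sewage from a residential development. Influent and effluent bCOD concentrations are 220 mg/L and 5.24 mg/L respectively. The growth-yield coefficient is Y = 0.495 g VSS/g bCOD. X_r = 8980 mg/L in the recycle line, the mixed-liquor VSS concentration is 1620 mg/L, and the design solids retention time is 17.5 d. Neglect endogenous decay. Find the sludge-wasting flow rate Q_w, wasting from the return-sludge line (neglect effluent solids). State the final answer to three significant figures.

Q_w ≈ 6.76 m³/d

Biomass mass balance (decay neglected): V·X = Y·Q·(S₀ − S)·θ_c, so V = 0.495 × 571 × (220 − 5.24) × 17.5 / 1620 = 655.7 m³.
Wasting from the return line (neglecting effluent solids): Q_w = V·X / (θ_c·X_r) = 655.7 × 1620 / (17.5 × 8980) = 6.760 m³/d.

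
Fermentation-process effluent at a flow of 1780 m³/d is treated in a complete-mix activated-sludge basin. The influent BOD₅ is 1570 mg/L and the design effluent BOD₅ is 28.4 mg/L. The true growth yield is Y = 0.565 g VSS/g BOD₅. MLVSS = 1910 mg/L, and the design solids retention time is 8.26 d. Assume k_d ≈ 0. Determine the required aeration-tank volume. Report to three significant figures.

V·X = Y·Q·ΔS·θ_c gives V = 0.565 × 1780 × (1570 − 28.4) × 8.26 / 1910 = 6705 m³.

V ≈ 6700 m³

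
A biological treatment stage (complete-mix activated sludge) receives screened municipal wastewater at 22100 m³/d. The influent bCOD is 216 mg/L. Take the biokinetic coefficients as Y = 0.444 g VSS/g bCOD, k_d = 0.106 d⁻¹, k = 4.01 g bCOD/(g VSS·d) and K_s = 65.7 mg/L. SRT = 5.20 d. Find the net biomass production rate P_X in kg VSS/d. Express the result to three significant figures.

For a completely mixed reactor with recycle the Lawrence–McCarty relation gives S = K_s·(1 + k_d·θ_c) / [θ_c·(Y·k − k_d) − 1] = 65.7 × (1 + 0.106 × 5.20) / [5.20 × (0.444 × 4.01 − 0.106) − 1] = 101.9 / 7.707 = 13.22 mg/L.
Observed yield with endogenous decay: Y_obs = Y / (1 + k_d·θ_c) = 0.444 / (1 + 0.106 × 5.20) = 0.444 / 1.551 = 0.2862 g VSS/g bCOD.
ΔS = 216 − 13.2 = 202.8 mg/L, so the substrate removal rate is 22100 × 202.8/1000 = 4482 kg bCOD/d.
P_X = Y_obs · Q(S₀ − S) = 0.2862 × 4482 = 1283 kg VSS/d.

P_X ≈ 1280 kg VSS/d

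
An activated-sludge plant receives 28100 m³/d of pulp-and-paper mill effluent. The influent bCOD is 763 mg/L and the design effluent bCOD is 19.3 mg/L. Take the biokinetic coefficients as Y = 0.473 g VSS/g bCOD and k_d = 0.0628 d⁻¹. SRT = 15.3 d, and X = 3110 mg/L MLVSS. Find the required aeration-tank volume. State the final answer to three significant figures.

Rearranging the biomass balance for a CMAS with decay, V = Y·Q·ΔS·θ_c / [X·(1+k_d θ_c)] = 0.473 × 28100 × (763 − 19.3) × 15.3 / [3110 × (1 + 0.0628 × 15.3)] = 1.51×10^8 / 6098 = 24800 m³.

V ≈ 24800 m³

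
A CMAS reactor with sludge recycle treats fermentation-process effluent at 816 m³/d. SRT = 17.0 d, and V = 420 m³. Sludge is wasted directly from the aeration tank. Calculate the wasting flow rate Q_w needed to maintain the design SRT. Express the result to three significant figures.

Q_w ≈ 24.7 m³/d

Wasting from the aeration tank: Q_w = V / θ_c = 420.0 / 17.0 = 24.71 m³/d.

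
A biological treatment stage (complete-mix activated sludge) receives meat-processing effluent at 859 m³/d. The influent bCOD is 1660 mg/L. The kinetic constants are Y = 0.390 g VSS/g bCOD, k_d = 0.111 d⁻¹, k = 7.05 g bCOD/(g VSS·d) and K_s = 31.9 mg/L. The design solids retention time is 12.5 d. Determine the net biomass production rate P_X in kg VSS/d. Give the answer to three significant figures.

P_X ≈ 233 kg VSS/d

Effluent substrate depends only on kinetics and SRT: S = K_s(1 + k_d θ_c) / [θ_c(Yk − k_d) − 1] = 31.9 × (1 + 0.111 × 12.5) / [12.5 × (0.390 × 7.05 − 0.111) − 1] = 76.16 / 31.98 = 2.381 mg/L.
Observed yield with endogenous decay: Y_obs = Y / (1 + k_d·θ_c) = 0.390 / (1 + 0.111 × 12.5) = 0.390 / 2.388 = 0.1634 g VSS/g bCOD.
Mass of bCOD removed per day: Q(S₀ − S) = 859 × 1658 g/m³ = 1424 kg/d.
So the net sludge growth is P_X = 0.1634 × 1424 = 232.6 kg VSS/d.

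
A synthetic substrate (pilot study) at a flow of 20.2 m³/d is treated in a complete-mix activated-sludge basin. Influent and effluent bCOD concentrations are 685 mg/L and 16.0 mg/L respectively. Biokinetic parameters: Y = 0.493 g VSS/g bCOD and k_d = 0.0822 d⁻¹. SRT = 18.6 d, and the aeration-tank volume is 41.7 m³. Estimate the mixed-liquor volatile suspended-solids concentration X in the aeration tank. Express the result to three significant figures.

From V·X·(1 + k_d·θ_c) = Y·Q·(S₀ − S)·θ_c: X = 0.493 × 20.2 × (685 − 16.0) × 18.6 / [41.7 × (1 + 0.0822 × 18.6)] = 1175 mg/L.

X ≈ 1180 mg/L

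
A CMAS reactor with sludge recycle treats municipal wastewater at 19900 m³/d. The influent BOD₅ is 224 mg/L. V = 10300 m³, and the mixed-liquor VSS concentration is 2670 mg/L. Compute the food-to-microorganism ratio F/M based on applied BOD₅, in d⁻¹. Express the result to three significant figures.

Food-to-microorganism ratio F/M = Q S₀ / (V X) = 19900 × 224 / (10300 × 2670) = 0.1621 d⁻¹.

F/M ≈ 0.162 d⁻¹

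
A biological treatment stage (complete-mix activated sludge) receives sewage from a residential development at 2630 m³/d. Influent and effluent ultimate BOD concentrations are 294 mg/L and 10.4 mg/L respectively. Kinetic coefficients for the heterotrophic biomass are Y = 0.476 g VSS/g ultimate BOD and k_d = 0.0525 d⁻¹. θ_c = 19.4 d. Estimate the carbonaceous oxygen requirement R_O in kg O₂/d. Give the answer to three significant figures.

R_O ≈ 496 kg O₂/d

Correct the yield for decay: Y_obs = Y/(1 + k_d θ_c) = 0.476 / (1 + 0.0525 × 19.4) = 0.476 / 2.018 = 0.2358.
Q·(S₀ − S) = 2630 × (294 − 10.4) × 10⁻³ = 745.9 kg/d removed.
Biomass synthesised: P_X = Y_obs × 745.9 = 175.9 kg VSS/d.
Carbonaceous O₂ demand = substrate oxidised − cell-mass equivalent = 745.9 − 1.42 × 175.9 = 496.1 kg O₂/d.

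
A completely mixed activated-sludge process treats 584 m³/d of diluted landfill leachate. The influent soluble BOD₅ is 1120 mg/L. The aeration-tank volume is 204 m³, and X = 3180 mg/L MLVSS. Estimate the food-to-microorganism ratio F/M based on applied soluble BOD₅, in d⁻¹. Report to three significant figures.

F/M ≈ 1.01 d⁻¹

Food-to-microorganism ratio F/M = Q S₀ / (V X) = 584 × 1120 / (204.0 × 3180) = 1.008 d⁻¹.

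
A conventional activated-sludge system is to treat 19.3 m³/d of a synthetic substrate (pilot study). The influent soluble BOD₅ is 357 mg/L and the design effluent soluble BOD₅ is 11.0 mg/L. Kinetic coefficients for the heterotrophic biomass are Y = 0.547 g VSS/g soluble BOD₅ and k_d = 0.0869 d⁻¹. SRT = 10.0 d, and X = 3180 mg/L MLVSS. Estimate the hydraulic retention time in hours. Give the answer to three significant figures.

τ ≈ 7.64 h

Steady-state biomass mass balance: V·X·(1 + k_d·θ_c) = Y·Q·(S₀ − S)·θ_c, so V = 0.547 × 19.3 × (357 − 11.0) × 10.0 / [3180 × (1 + 0.0869 × 10.0)] = 3.65×10^4 / 5943 = 6.146 m³.
Hydraulic retention time τ = V/Q = 6.146 / 19.3 = 0.3184 d = 7.643 h.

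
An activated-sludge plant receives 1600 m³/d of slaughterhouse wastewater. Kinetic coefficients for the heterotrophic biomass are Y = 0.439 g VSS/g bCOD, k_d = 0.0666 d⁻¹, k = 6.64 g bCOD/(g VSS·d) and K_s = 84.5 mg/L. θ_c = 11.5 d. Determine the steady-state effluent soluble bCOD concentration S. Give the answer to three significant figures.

For a completely mixed reactor with recycle the Lawrence–McCarty relation gives S = K_s·(1 + k_d·θ_c) / [θ_c·(Y·k − k_d) − 1] = 84.5 × (1 + 0.0666 × 11.5) / [11.5 × (0.439 × 6.64 − 0.0666) − 1] = 149.2 / 31.76 = 4.699 mg/L.

S ≈ 4.70 mg/L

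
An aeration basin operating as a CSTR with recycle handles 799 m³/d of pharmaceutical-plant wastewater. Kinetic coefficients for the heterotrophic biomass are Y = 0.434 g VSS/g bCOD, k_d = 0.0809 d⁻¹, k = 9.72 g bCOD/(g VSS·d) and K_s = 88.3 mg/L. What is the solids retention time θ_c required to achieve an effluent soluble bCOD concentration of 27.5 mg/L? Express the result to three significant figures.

θ_c ≈ 1.09 d

At the target effluent, Y k S/(K_s+S) = 0.434×9.72×27.5/115.8 = 1.002 d⁻¹.
θ_c = 1/(μ − k_d) = 1/(1.002 − 0.0809) = 1/0.9209 = 1.086 d.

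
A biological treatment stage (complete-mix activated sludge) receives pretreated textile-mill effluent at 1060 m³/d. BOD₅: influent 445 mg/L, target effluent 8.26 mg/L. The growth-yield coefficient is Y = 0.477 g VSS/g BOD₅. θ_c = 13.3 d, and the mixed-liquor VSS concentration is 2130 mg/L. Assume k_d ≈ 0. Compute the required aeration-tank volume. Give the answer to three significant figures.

V·X = Y·Q·ΔS·θ_c gives V = 0.477 × 1060 × (445 − 8.26) × 13.3 / 2130 = 1379 m³.

V ≈ 1380 m³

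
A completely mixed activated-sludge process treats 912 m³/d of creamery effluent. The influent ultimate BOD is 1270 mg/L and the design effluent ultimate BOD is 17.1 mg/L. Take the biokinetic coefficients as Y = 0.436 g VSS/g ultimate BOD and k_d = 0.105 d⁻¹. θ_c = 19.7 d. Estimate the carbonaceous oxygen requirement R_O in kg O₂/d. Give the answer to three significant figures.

R_O ≈ 912 kg O₂/d

The observed yield is Y_obs = Y/(1 + k_d·θ_c) = 0.436 / (1 + 0.105 × 19.7) = 0.436 / 3.068 = 0.1421 g VSS per g ultimate BOD removed.
Substrate removed = Q·(S₀ − S) = 912 m³/d × (1270 − 17.1) g/m³ = 1.14×10^6 g/d = 1143 kg/d.
Net sludge production P_X = 0.1421 × 1143 = 162.4 kg VSS/d.
R_O = Q·ΔS − 1.42 P_X = 1143 − 230.5 = 912.1 kg O₂/d.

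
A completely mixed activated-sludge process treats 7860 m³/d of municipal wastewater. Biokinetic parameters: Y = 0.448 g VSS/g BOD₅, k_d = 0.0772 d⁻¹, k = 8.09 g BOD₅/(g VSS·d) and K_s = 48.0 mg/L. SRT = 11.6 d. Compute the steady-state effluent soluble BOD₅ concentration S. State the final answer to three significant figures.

Effluent substrate depends only on kinetics and SRT: S = K_s(1 + k_d θ_c) / [θ_c(Yk − k_d) − 1] = 48.0 × (1 + 0.0772 × 11.6) / [11.6 × (0.448 × 8.09 − 0.0772) − 1] = 90.98 / 40.15 = 2.266 mg/L.

S ≈ 2.27 mg/L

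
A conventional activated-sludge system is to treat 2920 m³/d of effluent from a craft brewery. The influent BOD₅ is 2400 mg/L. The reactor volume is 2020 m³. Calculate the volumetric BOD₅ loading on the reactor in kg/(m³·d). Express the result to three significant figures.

L_v ≈ 3.47 kg BOD₅/(m³·d)

Volumetric loading L_v = Q·S₀ / V = 2920 × 2400 g/m³ / 2020 m³ = 3469 g/(m³·d) = 3.469 kg BOD₅/(m³·d).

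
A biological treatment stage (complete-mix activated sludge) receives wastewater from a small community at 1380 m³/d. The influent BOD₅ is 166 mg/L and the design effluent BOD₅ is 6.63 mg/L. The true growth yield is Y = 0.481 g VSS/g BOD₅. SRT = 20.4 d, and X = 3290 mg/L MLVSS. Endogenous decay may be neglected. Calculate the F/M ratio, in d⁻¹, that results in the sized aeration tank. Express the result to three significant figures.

F/M ≈ 0.106 d⁻¹

Biomass mass balance (decay neglected): V·X = Y·Q·(S₀ − S)·θ_c, so V = 0.481 × 1380 × (166 − 6.63) × 20.4 / 3290 = 655.9 m³.
F/M = applied load / biomass = Q·S₀/(V·X) = 1380 × 166 / (655.9 × 3290) = 0.1062 d⁻¹.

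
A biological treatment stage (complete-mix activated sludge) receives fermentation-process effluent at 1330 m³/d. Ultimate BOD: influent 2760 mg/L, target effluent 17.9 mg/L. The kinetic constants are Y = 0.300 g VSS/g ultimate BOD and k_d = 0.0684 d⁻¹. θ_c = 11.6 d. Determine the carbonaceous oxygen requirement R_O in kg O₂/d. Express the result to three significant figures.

R_O ≈ 2780 kg O₂/d

Observed yield with endogenous decay: Y_obs = Y / (1 + k_d·θ_c) = 0.300 / (1 + 0.0684 × 11.6) = 0.300 / 1.793 = 0.1673 g VSS/g ultimate BOD.
ΔS = 2760 − 17.9 = 2742 mg/L, so the substrate removal rate is 1330 × 2742/1000 = 3647 kg ultimate BOD/d.
Net sludge production P_X = 0.1673 × 3647 = 610.1 kg VSS/d.
R_O = Q·ΔS − 1.42 P_X = 3647 − 866.3 = 2781 kg O₂/d.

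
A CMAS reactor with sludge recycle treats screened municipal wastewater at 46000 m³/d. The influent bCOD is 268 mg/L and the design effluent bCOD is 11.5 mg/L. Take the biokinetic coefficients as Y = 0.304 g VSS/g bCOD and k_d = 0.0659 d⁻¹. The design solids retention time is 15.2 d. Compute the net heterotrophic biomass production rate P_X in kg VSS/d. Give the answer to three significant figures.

P_X ≈ 1790 kg VSS/d

Y_obs = Y / (1 + k_d θ_c) = 0.304 / (1 + 0.0659 × 15.2) = 0.304 / 2.002 = 0.1519.
Q·(S₀ − S) = 46000 × (268 − 11.5) × 10⁻³ = 11799 kg/d removed.
So the net sludge growth is P_X = 0.1519 × 11799 = 1792 kg VSS/d.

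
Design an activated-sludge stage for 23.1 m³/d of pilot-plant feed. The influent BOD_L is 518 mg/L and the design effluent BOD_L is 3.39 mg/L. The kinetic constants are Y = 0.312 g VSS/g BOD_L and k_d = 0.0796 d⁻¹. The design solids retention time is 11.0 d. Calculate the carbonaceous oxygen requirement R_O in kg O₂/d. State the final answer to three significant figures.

R_O ≈ 9.08 kg O₂/d

Y_obs = Y / (1 + k_d θ_c) = 0.312 / (1 + 0.0796 × 11.0) = 0.312 / 1.876 = 0.1663.
Q·(S₀ − S) = 23.1 × (518 − 3.39) × 10⁻³ = 11.89 kg/d removed.
Biomass synthesised: P_X = Y_obs × 11.89 = 1.977 kg VSS/d.
Carbonaceous O₂ demand = substrate oxidised − cell-mass equivalent = 11.89 − 1.42 × 1.977 = 9.080 kg O₂/d.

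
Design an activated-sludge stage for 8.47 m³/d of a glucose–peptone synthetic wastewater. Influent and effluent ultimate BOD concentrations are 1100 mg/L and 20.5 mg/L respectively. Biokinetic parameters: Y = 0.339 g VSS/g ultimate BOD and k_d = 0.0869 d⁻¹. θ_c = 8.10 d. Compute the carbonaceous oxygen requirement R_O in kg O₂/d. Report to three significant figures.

Correct the yield for decay: Y_obs = Y/(1 + k_d θ_c) = 0.339 / (1 + 0.0869 × 8.10) = 0.339 / 1.704 = 0.1990.
Mass of ultimate BOD removed per day: Q(S₀ − S) = 8.47 × 1080 g/m³ = 9.143 kg/d.
Biomass synthesised: P_X = Y_obs × 9.143 = 1.819 kg VSS/d.
R_O = Q·ΔS − 1.42 P_X = 9.143 − 2.583 = 6.560 kg O₂/d.

R_O ≈ 6.56 kg O₂/d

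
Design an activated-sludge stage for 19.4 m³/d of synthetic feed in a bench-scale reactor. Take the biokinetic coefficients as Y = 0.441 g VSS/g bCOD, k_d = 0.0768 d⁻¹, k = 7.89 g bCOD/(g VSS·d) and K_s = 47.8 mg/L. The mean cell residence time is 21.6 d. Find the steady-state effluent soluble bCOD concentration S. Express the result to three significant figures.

Effluent substrate depends only on kinetics and SRT: S = K_s(1 + k_d θ_c) / [θ_c(Yk − k_d) − 1] = 47.8 × (1 + 0.0768 × 21.6) / [21.6 × (0.441 × 7.89 − 0.0768) − 1] = 127.1 / 72.50 = 1.753 mg/L.

S ≈ 1.75 mg/L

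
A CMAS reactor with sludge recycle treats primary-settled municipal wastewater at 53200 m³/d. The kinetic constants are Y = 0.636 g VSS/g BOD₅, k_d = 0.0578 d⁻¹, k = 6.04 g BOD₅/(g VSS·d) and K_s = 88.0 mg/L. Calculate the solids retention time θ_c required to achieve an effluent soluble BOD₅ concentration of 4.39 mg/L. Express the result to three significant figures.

θ_c ≈ 8.02 d

From 1/θ_c = Y·k·S/(K_s + S) − k_d: Y·k·S/(K_s+S) = 0.636 × 6.04 × 4.39 / (88.0 + 4.39) = 0.1825 d⁻¹.
Then 1/θ_c = μ − k_d = 0.1825 − 0.0578 = 0.1247 d⁻¹, giving θ_c = 8.017 d.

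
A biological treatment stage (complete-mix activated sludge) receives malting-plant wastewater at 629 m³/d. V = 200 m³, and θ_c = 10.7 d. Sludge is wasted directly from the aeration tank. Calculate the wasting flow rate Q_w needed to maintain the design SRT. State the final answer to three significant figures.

Q_w ≈ 18.7 m³/d

Wasting from the aeration tank: Q_w = V / θ_c = 200.0 / 10.7 = 18.69 m³/d.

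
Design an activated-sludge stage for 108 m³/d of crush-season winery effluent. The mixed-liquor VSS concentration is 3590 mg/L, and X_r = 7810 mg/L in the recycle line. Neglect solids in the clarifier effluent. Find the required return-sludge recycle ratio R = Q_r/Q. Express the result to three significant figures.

R ≈ 0.851

R = Q_r/Q = X/(X_r − X) = 3590 / (7810 − 3590) = 0.8507.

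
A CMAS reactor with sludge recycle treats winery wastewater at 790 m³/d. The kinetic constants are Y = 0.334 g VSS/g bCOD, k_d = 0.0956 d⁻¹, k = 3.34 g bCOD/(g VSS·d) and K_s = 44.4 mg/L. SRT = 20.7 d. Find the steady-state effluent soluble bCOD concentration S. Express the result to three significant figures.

Effluent substrate depends only on kinetics and SRT: S = K_s(1 + k_d θ_c) / [θ_c(Yk − k_d) − 1] = 44.4 × (1 + 0.0956 × 20.7) / [20.7 × (0.334 × 3.34 − 0.0956) − 1] = 132.3 / 20.11 = 6.576 mg/L.

S ≈ 6.58 mg/L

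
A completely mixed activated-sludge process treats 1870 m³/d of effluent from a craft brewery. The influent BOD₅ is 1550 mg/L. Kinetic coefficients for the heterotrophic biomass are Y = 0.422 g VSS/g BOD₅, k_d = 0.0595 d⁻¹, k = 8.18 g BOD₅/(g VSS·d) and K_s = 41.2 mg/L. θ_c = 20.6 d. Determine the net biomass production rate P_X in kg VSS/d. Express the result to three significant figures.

From the Monod/SRT balance for a CMAS, S = K_s·(1+k_d θ_c)/[θ_c·(Y k − k_d) − 1] = 41.2 × (1 + 0.0595 × 20.6) / [20.6 × (0.422 × 8.18 − 0.0595) − 1] = 91.70 / 68.88 = 1.331 mg/L.
Observed yield with endogenous decay: Y_obs = Y / (1 + k_d·θ_c) = 0.422 / (1 + 0.0595 × 20.6) = 0.422 / 2.226 = 0.1896 g VSS/g BOD₅.
Mass of BOD₅ removed per day: Q(S₀ − S) = 1870 × 1549 g/m³ = 2896 kg/d.
So the net sludge growth is P_X = 0.1896 × 2896 = 549.1 kg VSS/d.

P_X ≈ 549 kg VSS/d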